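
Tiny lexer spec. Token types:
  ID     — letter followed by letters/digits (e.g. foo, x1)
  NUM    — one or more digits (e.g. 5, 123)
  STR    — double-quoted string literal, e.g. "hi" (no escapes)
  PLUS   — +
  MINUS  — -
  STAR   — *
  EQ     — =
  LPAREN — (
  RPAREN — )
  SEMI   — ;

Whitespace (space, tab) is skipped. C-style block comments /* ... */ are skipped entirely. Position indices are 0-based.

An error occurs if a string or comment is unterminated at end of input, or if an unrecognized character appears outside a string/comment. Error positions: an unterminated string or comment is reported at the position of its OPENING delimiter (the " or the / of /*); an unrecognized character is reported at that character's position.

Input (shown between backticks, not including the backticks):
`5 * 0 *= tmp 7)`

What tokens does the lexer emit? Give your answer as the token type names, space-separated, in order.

Answer: NUM STAR NUM STAR EQ ID NUM RPAREN

Derivation:
pos=0: emit NUM '5' (now at pos=1)
pos=2: emit STAR '*'
pos=4: emit NUM '0' (now at pos=5)
pos=6: emit STAR '*'
pos=7: emit EQ '='
pos=9: emit ID 'tmp' (now at pos=12)
pos=13: emit NUM '7' (now at pos=14)
pos=14: emit RPAREN ')'
DONE. 8 tokens: [NUM, STAR, NUM, STAR, EQ, ID, NUM, RPAREN]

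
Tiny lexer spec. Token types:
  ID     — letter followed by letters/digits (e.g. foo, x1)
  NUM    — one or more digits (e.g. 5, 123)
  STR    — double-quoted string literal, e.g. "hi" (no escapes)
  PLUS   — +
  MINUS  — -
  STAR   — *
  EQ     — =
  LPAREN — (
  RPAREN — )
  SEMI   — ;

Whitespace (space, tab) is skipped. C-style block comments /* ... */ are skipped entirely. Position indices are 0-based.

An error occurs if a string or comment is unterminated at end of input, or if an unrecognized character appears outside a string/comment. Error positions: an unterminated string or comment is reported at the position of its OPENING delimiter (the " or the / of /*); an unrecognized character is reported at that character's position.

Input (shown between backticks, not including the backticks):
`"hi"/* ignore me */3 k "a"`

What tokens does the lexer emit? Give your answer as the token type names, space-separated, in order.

Answer: STR NUM ID STR

Derivation:
pos=0: enter STRING mode
pos=0: emit STR "hi" (now at pos=4)
pos=4: enter COMMENT mode (saw '/*')
exit COMMENT mode (now at pos=19)
pos=19: emit NUM '3' (now at pos=20)
pos=21: emit ID 'k' (now at pos=22)
pos=23: enter STRING mode
pos=23: emit STR "a" (now at pos=26)
DONE. 4 tokens: [STR, NUM, ID, STR]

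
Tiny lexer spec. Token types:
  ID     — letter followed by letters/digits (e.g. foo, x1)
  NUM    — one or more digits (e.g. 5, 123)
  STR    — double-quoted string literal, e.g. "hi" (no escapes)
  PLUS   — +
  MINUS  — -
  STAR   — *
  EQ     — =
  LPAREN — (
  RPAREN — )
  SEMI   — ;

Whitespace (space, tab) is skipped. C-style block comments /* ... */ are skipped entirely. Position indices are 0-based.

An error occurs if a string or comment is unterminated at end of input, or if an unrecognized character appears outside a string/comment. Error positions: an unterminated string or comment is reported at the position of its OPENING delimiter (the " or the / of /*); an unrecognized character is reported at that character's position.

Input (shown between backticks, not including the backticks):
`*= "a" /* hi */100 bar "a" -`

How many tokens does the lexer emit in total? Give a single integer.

Answer: 7

Derivation:
pos=0: emit STAR '*'
pos=1: emit EQ '='
pos=3: enter STRING mode
pos=3: emit STR "a" (now at pos=6)
pos=7: enter COMMENT mode (saw '/*')
exit COMMENT mode (now at pos=15)
pos=15: emit NUM '100' (now at pos=18)
pos=19: emit ID 'bar' (now at pos=22)
pos=23: enter STRING mode
pos=23: emit STR "a" (now at pos=26)
pos=27: emit MINUS '-'
DONE. 7 tokens: [STAR, EQ, STR, NUM, ID, STR, MINUS]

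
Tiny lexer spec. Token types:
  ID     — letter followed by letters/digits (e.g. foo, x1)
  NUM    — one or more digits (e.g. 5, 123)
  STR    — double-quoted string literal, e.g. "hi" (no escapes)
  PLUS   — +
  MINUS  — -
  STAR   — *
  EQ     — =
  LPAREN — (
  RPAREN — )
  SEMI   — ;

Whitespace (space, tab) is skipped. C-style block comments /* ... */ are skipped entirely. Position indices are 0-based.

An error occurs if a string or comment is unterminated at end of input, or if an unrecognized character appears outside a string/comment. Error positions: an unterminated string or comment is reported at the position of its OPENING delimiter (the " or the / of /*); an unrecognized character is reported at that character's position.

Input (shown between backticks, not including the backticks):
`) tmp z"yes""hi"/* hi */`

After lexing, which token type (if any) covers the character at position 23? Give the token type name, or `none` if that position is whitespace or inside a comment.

Answer: none

Derivation:
pos=0: emit RPAREN ')'
pos=2: emit ID 'tmp' (now at pos=5)
pos=6: emit ID 'z' (now at pos=7)
pos=7: enter STRING mode
pos=7: emit STR "yes" (now at pos=12)
pos=12: enter STRING mode
pos=12: emit STR "hi" (now at pos=16)
pos=16: enter COMMENT mode (saw '/*')
exit COMMENT mode (now at pos=24)
DONE. 5 tokens: [RPAREN, ID, ID, STR, STR]
Position 23: char is '/' -> none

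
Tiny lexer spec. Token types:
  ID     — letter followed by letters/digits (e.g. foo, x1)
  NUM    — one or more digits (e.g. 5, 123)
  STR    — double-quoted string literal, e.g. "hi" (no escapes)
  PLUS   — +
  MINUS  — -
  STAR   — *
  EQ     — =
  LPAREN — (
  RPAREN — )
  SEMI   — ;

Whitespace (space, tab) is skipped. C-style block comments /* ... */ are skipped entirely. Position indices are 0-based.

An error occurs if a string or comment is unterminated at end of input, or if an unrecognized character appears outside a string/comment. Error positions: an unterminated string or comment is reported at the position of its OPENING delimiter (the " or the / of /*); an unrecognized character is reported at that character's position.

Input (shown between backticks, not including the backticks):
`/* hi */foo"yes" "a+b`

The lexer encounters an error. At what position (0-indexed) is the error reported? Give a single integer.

pos=0: enter COMMENT mode (saw '/*')
exit COMMENT mode (now at pos=8)
pos=8: emit ID 'foo' (now at pos=11)
pos=11: enter STRING mode
pos=11: emit STR "yes" (now at pos=16)
pos=17: enter STRING mode
pos=17: ERROR — unterminated string

Answer: 17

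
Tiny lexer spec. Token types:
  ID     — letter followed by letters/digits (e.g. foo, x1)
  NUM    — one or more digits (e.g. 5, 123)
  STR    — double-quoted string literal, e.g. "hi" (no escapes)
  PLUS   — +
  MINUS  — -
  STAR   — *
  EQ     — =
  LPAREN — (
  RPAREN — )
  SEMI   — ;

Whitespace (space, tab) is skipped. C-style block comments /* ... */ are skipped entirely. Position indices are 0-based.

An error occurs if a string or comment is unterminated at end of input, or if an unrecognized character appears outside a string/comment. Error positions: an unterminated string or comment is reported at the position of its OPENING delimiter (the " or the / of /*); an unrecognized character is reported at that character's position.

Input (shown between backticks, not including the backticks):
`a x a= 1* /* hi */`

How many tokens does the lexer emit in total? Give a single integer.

Answer: 6

Derivation:
pos=0: emit ID 'a' (now at pos=1)
pos=2: emit ID 'x' (now at pos=3)
pos=4: emit ID 'a' (now at pos=5)
pos=5: emit EQ '='
pos=7: emit NUM '1' (now at pos=8)
pos=8: emit STAR '*'
pos=10: enter COMMENT mode (saw '/*')
exit COMMENT mode (now at pos=18)
DONE. 6 tokens: [ID, ID, ID, EQ, NUM, STAR]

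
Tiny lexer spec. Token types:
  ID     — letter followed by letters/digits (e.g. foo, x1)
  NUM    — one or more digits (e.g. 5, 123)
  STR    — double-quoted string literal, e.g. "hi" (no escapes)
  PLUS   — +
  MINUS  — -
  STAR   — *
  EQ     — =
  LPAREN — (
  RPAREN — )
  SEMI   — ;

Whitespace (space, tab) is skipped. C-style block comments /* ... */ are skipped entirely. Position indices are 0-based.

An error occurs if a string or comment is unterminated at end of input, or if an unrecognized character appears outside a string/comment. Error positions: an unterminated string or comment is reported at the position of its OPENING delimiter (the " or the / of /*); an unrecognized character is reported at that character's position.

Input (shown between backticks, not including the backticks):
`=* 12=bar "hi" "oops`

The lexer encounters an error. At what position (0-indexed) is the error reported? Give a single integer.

Answer: 15

Derivation:
pos=0: emit EQ '='
pos=1: emit STAR '*'
pos=3: emit NUM '12' (now at pos=5)
pos=5: emit EQ '='
pos=6: emit ID 'bar' (now at pos=9)
pos=10: enter STRING mode
pos=10: emit STR "hi" (now at pos=14)
pos=15: enter STRING mode
pos=15: ERROR — unterminated string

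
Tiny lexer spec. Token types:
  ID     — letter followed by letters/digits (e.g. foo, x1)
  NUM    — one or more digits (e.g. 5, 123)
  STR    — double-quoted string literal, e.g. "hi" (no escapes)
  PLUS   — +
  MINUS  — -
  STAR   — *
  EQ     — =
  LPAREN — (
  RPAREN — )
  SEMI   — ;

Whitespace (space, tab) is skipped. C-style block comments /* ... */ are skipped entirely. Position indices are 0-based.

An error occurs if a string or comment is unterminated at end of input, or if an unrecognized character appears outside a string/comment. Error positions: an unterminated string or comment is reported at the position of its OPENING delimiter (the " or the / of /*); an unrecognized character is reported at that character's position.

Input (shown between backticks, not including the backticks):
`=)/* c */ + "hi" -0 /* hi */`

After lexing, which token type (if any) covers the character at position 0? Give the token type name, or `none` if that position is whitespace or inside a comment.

Answer: EQ

Derivation:
pos=0: emit EQ '='
pos=1: emit RPAREN ')'
pos=2: enter COMMENT mode (saw '/*')
exit COMMENT mode (now at pos=9)
pos=10: emit PLUS '+'
pos=12: enter STRING mode
pos=12: emit STR "hi" (now at pos=16)
pos=17: emit MINUS '-'
pos=18: emit NUM '0' (now at pos=19)
pos=20: enter COMMENT mode (saw '/*')
exit COMMENT mode (now at pos=28)
DONE. 6 tokens: [EQ, RPAREN, PLUS, STR, MINUS, NUM]
Position 0: char is '=' -> EQ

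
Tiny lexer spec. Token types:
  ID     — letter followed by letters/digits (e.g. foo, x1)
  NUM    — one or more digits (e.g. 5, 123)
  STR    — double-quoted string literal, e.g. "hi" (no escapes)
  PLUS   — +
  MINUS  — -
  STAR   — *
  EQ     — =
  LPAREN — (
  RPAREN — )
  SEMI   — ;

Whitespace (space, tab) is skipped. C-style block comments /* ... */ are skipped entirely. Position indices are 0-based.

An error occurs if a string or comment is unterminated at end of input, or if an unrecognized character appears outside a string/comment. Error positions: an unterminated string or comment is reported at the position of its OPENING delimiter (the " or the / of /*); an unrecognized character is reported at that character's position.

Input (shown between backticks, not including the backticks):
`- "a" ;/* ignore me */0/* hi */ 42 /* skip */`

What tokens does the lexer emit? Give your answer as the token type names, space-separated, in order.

pos=0: emit MINUS '-'
pos=2: enter STRING mode
pos=2: emit STR "a" (now at pos=5)
pos=6: emit SEMI ';'
pos=7: enter COMMENT mode (saw '/*')
exit COMMENT mode (now at pos=22)
pos=22: emit NUM '0' (now at pos=23)
pos=23: enter COMMENT mode (saw '/*')
exit COMMENT mode (now at pos=31)
pos=32: emit NUM '42' (now at pos=34)
pos=35: enter COMMENT mode (saw '/*')
exit COMMENT mode (now at pos=45)
DONE. 5 tokens: [MINUS, STR, SEMI, NUM, NUM]

Answer: MINUS STR SEMI NUM NUM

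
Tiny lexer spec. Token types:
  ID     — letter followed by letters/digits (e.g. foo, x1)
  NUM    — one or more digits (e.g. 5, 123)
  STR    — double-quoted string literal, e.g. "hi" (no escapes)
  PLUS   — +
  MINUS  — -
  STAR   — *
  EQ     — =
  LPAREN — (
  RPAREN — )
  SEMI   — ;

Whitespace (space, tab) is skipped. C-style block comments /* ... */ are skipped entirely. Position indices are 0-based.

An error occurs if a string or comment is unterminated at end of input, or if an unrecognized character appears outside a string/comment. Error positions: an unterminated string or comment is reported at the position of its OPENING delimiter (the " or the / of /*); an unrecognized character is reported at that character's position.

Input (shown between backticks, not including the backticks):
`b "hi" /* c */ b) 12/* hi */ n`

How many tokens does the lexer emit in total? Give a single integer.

Answer: 6

Derivation:
pos=0: emit ID 'b' (now at pos=1)
pos=2: enter STRING mode
pos=2: emit STR "hi" (now at pos=6)
pos=7: enter COMMENT mode (saw '/*')
exit COMMENT mode (now at pos=14)
pos=15: emit ID 'b' (now at pos=16)
pos=16: emit RPAREN ')'
pos=18: emit NUM '12' (now at pos=20)
pos=20: enter COMMENT mode (saw '/*')
exit COMMENT mode (now at pos=28)
pos=29: emit ID 'n' (now at pos=30)
DONE. 6 tokens: [ID, STR, ID, RPAREN, NUM, ID]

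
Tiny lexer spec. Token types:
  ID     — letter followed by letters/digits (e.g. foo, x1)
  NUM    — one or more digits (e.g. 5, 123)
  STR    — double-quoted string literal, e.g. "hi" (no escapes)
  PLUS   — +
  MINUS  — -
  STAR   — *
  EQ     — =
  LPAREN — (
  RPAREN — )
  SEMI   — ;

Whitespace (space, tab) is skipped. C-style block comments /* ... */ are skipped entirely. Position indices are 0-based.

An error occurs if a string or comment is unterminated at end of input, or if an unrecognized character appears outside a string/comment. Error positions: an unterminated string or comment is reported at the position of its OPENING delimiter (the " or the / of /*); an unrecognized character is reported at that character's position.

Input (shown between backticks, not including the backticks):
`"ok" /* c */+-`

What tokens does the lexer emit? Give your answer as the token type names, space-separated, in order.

pos=0: enter STRING mode
pos=0: emit STR "ok" (now at pos=4)
pos=5: enter COMMENT mode (saw '/*')
exit COMMENT mode (now at pos=12)
pos=12: emit PLUS '+'
pos=13: emit MINUS '-'
DONE. 3 tokens: [STR, PLUS, MINUS]

Answer: STR PLUS MINUS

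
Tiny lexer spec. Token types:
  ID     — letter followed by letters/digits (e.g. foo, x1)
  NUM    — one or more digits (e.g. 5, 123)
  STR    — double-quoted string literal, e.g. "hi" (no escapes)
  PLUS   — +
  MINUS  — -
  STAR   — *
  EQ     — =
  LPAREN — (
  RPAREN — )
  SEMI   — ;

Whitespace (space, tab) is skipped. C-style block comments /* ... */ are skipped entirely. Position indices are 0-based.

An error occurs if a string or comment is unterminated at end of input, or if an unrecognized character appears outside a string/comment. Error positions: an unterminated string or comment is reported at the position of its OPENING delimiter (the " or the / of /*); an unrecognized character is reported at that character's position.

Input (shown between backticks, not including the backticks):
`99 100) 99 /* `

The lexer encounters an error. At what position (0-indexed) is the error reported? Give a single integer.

pos=0: emit NUM '99' (now at pos=2)
pos=3: emit NUM '100' (now at pos=6)
pos=6: emit RPAREN ')'
pos=8: emit NUM '99' (now at pos=10)
pos=11: enter COMMENT mode (saw '/*')
pos=11: ERROR — unterminated comment (reached EOF)

Answer: 11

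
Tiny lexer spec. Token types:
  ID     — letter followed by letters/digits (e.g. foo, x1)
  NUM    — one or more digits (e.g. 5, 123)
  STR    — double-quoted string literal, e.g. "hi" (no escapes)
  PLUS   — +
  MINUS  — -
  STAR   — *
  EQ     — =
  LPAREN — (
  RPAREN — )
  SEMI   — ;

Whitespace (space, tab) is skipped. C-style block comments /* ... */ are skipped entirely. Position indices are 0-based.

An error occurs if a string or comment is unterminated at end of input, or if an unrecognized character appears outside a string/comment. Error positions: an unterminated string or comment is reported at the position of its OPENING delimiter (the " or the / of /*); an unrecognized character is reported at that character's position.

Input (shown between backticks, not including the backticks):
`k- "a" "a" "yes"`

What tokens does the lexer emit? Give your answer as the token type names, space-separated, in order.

pos=0: emit ID 'k' (now at pos=1)
pos=1: emit MINUS '-'
pos=3: enter STRING mode
pos=3: emit STR "a" (now at pos=6)
pos=7: enter STRING mode
pos=7: emit STR "a" (now at pos=10)
pos=11: enter STRING mode
pos=11: emit STR "yes" (now at pos=16)
DONE. 5 tokens: [ID, MINUS, STR, STR, STR]

Answer: ID MINUS STR STR STR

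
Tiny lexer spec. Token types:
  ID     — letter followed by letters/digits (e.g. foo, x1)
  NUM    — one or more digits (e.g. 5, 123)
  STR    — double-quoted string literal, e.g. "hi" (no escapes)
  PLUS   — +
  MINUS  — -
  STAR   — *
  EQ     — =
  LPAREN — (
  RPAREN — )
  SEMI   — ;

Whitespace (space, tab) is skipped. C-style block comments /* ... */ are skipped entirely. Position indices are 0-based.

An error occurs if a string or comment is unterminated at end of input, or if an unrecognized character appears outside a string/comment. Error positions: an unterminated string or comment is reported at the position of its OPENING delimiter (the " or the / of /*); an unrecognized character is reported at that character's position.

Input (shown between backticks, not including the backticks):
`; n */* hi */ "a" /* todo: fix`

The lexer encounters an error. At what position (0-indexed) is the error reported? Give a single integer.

Answer: 18

Derivation:
pos=0: emit SEMI ';'
pos=2: emit ID 'n' (now at pos=3)
pos=4: emit STAR '*'
pos=5: enter COMMENT mode (saw '/*')
exit COMMENT mode (now at pos=13)
pos=14: enter STRING mode
pos=14: emit STR "a" (now at pos=17)
pos=18: enter COMMENT mode (saw '/*')
pos=18: ERROR — unterminated comment (reached EOF)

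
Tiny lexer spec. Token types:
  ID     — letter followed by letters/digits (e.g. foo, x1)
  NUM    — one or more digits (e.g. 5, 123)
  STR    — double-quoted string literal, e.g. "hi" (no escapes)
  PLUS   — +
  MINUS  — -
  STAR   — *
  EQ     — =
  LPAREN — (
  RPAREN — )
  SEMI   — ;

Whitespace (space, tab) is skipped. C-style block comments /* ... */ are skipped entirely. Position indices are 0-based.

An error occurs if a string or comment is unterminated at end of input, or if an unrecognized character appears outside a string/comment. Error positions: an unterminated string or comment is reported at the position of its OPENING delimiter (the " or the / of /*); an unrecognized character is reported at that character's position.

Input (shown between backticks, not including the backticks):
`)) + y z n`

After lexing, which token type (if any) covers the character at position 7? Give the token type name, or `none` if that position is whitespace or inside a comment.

pos=0: emit RPAREN ')'
pos=1: emit RPAREN ')'
pos=3: emit PLUS '+'
pos=5: emit ID 'y' (now at pos=6)
pos=7: emit ID 'z' (now at pos=8)
pos=9: emit ID 'n' (now at pos=10)
DONE. 6 tokens: [RPAREN, RPAREN, PLUS, ID, ID, ID]
Position 7: char is 'z' -> ID

Answer: ID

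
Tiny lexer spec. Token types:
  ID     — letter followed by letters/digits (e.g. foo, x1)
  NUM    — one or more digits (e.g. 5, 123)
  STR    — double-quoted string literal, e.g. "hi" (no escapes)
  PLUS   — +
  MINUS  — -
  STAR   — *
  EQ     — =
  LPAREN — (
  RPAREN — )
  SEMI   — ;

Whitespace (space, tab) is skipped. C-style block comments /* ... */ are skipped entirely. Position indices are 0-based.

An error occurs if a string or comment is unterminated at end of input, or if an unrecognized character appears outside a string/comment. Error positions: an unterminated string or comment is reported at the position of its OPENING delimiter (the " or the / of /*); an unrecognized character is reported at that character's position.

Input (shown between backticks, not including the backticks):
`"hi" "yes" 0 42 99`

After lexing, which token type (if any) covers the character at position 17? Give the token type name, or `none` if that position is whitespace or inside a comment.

Answer: NUM

Derivation:
pos=0: enter STRING mode
pos=0: emit STR "hi" (now at pos=4)
pos=5: enter STRING mode
pos=5: emit STR "yes" (now at pos=10)
pos=11: emit NUM '0' (now at pos=12)
pos=13: emit NUM '42' (now at pos=15)
pos=16: emit NUM '99' (now at pos=18)
DONE. 5 tokens: [STR, STR, NUM, NUM, NUM]
Position 17: char is '9' -> NUM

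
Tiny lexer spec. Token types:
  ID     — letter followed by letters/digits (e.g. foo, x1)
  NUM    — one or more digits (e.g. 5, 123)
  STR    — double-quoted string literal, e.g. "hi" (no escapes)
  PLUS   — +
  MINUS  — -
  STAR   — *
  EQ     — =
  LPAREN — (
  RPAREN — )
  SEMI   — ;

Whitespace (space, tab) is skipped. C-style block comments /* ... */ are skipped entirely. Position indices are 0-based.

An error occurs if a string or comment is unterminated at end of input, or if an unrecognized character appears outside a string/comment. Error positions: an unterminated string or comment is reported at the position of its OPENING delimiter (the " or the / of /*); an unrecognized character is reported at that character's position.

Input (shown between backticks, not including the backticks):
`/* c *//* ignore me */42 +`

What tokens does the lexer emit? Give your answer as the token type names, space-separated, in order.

Answer: NUM PLUS

Derivation:
pos=0: enter COMMENT mode (saw '/*')
exit COMMENT mode (now at pos=7)
pos=7: enter COMMENT mode (saw '/*')
exit COMMENT mode (now at pos=22)
pos=22: emit NUM '42' (now at pos=24)
pos=25: emit PLUS '+'
DONE. 2 tokens: [NUM, PLUS]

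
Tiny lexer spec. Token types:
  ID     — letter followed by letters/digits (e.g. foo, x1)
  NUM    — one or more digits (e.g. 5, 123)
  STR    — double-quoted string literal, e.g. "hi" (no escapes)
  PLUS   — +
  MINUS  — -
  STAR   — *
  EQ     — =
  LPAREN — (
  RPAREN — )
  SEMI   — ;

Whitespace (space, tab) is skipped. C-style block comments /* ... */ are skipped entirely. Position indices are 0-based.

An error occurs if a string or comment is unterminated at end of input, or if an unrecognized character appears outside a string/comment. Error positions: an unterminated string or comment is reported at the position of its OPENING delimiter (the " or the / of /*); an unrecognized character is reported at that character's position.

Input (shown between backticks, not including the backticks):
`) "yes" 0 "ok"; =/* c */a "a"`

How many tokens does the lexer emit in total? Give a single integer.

Answer: 8

Derivation:
pos=0: emit RPAREN ')'
pos=2: enter STRING mode
pos=2: emit STR "yes" (now at pos=7)
pos=8: emit NUM '0' (now at pos=9)
pos=10: enter STRING mode
pos=10: emit STR "ok" (now at pos=14)
pos=14: emit SEMI ';'
pos=16: emit EQ '='
pos=17: enter COMMENT mode (saw '/*')
exit COMMENT mode (now at pos=24)
pos=24: emit ID 'a' (now at pos=25)
pos=26: enter STRING mode
pos=26: emit STR "a" (now at pos=29)
DONE. 8 tokens: [RPAREN, STR, NUM, STR, SEMI, EQ, ID, STR]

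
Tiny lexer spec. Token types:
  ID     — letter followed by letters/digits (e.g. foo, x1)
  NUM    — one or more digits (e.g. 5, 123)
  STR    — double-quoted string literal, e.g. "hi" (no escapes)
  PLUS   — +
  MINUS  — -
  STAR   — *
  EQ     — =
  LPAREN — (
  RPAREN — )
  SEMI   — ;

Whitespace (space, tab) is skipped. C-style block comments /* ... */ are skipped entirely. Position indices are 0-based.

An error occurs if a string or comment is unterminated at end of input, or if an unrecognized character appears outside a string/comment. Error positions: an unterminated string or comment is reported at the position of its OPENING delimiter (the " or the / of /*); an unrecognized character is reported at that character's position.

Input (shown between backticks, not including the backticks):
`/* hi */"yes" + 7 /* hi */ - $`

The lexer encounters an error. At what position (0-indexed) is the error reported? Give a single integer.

Answer: 29

Derivation:
pos=0: enter COMMENT mode (saw '/*')
exit COMMENT mode (now at pos=8)
pos=8: enter STRING mode
pos=8: emit STR "yes" (now at pos=13)
pos=14: emit PLUS '+'
pos=16: emit NUM '7' (now at pos=17)
pos=18: enter COMMENT mode (saw '/*')
exit COMMENT mode (now at pos=26)
pos=27: emit MINUS '-'
pos=29: ERROR — unrecognized char '$'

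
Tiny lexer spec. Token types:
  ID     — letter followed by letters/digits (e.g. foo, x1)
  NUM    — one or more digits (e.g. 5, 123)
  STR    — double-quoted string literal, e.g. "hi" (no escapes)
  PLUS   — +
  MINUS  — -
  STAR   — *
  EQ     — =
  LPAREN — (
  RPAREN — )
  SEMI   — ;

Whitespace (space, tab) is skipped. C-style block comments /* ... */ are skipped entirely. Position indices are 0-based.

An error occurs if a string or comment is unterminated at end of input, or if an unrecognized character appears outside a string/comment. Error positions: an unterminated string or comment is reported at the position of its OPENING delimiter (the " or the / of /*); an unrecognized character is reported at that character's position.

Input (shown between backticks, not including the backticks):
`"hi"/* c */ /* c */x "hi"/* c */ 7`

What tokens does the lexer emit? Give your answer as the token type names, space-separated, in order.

pos=0: enter STRING mode
pos=0: emit STR "hi" (now at pos=4)
pos=4: enter COMMENT mode (saw '/*')
exit COMMENT mode (now at pos=11)
pos=12: enter COMMENT mode (saw '/*')
exit COMMENT mode (now at pos=19)
pos=19: emit ID 'x' (now at pos=20)
pos=21: enter STRING mode
pos=21: emit STR "hi" (now at pos=25)
pos=25: enter COMMENT mode (saw '/*')
exit COMMENT mode (now at pos=32)
pos=33: emit NUM '7' (now at pos=34)
DONE. 4 tokens: [STR, ID, STR, NUM]

Answer: STR ID STR NUM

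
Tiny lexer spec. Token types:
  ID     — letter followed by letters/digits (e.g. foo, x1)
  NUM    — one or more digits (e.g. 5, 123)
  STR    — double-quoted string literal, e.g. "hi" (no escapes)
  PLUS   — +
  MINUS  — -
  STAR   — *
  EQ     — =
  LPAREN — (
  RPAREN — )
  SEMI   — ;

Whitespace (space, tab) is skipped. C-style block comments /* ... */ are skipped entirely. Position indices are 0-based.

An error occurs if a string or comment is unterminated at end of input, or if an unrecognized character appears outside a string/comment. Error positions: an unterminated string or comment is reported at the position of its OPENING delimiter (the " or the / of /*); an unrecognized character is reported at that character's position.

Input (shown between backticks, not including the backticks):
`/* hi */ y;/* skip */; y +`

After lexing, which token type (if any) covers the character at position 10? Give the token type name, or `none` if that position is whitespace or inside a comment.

Answer: SEMI

Derivation:
pos=0: enter COMMENT mode (saw '/*')
exit COMMENT mode (now at pos=8)
pos=9: emit ID 'y' (now at pos=10)
pos=10: emit SEMI ';'
pos=11: enter COMMENT mode (saw '/*')
exit COMMENT mode (now at pos=21)
pos=21: emit SEMI ';'
pos=23: emit ID 'y' (now at pos=24)
pos=25: emit PLUS '+'
DONE. 5 tokens: [ID, SEMI, SEMI, ID, PLUS]
Position 10: char is ';' -> SEMI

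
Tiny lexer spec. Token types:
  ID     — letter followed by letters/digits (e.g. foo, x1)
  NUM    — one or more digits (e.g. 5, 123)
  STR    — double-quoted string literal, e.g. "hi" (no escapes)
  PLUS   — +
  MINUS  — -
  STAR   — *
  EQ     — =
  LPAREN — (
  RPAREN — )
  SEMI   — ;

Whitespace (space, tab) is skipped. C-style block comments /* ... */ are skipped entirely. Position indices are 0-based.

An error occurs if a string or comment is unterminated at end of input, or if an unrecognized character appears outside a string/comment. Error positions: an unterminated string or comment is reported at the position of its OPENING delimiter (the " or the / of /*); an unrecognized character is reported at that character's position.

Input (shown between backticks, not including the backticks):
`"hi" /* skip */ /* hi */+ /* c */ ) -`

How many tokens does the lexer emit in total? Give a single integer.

Answer: 4

Derivation:
pos=0: enter STRING mode
pos=0: emit STR "hi" (now at pos=4)
pos=5: enter COMMENT mode (saw '/*')
exit COMMENT mode (now at pos=15)
pos=16: enter COMMENT mode (saw '/*')
exit COMMENT mode (now at pos=24)
pos=24: emit PLUS '+'
pos=26: enter COMMENT mode (saw '/*')
exit COMMENT mode (now at pos=33)
pos=34: emit RPAREN ')'
pos=36: emit MINUS '-'
DONE. 4 tokens: [STR, PLUS, RPAREN, MINUS]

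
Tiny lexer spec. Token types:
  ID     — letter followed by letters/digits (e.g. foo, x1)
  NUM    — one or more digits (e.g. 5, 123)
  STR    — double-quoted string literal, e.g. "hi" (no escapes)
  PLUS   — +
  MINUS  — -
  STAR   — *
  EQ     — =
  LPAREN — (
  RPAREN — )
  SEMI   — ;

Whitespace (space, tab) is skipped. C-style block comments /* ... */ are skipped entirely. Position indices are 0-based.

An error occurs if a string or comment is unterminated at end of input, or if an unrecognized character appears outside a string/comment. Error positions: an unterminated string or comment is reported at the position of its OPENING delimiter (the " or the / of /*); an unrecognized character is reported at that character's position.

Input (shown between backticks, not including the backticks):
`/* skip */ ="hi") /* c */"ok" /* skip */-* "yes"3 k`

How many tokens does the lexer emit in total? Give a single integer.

Answer: 9

Derivation:
pos=0: enter COMMENT mode (saw '/*')
exit COMMENT mode (now at pos=10)
pos=11: emit EQ '='
pos=12: enter STRING mode
pos=12: emit STR "hi" (now at pos=16)
pos=16: emit RPAREN ')'
pos=18: enter COMMENT mode (saw '/*')
exit COMMENT mode (now at pos=25)
pos=25: enter STRING mode
pos=25: emit STR "ok" (now at pos=29)
pos=30: enter COMMENT mode (saw '/*')
exit COMMENT mode (now at pos=40)
pos=40: emit MINUS '-'
pos=41: emit STAR '*'
pos=43: enter STRING mode
pos=43: emit STR "yes" (now at pos=48)
pos=48: emit NUM '3' (now at pos=49)
pos=50: emit ID 'k' (now at pos=51)
DONE. 9 tokens: [EQ, STR, RPAREN, STR, MINUS, STAR, STR, NUM, ID]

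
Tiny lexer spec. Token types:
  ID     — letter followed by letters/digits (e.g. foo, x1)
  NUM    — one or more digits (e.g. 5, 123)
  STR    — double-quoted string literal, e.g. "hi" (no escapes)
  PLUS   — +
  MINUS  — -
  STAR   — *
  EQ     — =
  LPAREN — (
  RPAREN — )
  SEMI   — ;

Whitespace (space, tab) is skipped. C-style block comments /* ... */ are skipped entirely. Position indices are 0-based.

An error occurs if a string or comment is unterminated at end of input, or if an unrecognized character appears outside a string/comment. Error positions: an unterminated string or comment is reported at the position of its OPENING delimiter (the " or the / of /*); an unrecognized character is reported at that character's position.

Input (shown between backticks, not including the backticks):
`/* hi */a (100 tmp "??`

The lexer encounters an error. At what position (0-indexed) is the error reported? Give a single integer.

Answer: 19

Derivation:
pos=0: enter COMMENT mode (saw '/*')
exit COMMENT mode (now at pos=8)
pos=8: emit ID 'a' (now at pos=9)
pos=10: emit LPAREN '('
pos=11: emit NUM '100' (now at pos=14)
pos=15: emit ID 'tmp' (now at pos=18)
pos=19: enter STRING mode
pos=19: ERROR — unterminated string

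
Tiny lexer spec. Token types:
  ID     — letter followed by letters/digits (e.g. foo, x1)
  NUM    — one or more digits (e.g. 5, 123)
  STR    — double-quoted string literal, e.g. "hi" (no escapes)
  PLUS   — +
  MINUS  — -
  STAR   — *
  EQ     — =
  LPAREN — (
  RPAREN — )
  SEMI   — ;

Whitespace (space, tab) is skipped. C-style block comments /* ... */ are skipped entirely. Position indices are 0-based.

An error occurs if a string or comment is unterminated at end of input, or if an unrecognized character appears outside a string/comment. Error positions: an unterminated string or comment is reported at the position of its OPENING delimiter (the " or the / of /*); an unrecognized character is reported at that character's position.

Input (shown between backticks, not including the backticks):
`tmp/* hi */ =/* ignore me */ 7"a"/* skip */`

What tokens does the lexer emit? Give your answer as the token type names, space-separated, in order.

Answer: ID EQ NUM STR

Derivation:
pos=0: emit ID 'tmp' (now at pos=3)
pos=3: enter COMMENT mode (saw '/*')
exit COMMENT mode (now at pos=11)
pos=12: emit EQ '='
pos=13: enter COMMENT mode (saw '/*')
exit COMMENT mode (now at pos=28)
pos=29: emit NUM '7' (now at pos=30)
pos=30: enter STRING mode
pos=30: emit STR "a" (now at pos=33)
pos=33: enter COMMENT mode (saw '/*')
exit COMMENT mode (now at pos=43)
DONE. 4 tokens: [ID, EQ, NUM, STR]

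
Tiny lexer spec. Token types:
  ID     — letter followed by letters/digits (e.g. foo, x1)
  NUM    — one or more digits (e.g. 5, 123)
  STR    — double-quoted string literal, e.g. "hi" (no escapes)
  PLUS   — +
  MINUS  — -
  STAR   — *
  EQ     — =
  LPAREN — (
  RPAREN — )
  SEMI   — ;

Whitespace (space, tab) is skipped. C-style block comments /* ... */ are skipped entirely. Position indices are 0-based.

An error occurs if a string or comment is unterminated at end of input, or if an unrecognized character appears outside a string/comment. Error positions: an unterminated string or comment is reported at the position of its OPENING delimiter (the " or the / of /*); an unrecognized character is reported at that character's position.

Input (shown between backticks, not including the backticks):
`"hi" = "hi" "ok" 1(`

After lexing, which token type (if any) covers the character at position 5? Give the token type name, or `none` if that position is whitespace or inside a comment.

pos=0: enter STRING mode
pos=0: emit STR "hi" (now at pos=4)
pos=5: emit EQ '='
pos=7: enter STRING mode
pos=7: emit STR "hi" (now at pos=11)
pos=12: enter STRING mode
pos=12: emit STR "ok" (now at pos=16)
pos=17: emit NUM '1' (now at pos=18)
pos=18: emit LPAREN '('
DONE. 6 tokens: [STR, EQ, STR, STR, NUM, LPAREN]
Position 5: char is '=' -> EQ

Answer: EQ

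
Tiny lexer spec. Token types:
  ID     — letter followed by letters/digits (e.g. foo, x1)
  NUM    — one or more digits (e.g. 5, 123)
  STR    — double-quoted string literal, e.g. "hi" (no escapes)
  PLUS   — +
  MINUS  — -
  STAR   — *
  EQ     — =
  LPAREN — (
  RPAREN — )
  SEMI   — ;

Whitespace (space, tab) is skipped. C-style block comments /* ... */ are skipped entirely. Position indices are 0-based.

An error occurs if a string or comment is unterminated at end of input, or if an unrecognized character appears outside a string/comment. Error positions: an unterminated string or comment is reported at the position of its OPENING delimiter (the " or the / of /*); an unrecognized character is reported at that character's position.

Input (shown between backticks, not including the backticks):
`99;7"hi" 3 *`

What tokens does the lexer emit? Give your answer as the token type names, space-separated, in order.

pos=0: emit NUM '99' (now at pos=2)
pos=2: emit SEMI ';'
pos=3: emit NUM '7' (now at pos=4)
pos=4: enter STRING mode
pos=4: emit STR "hi" (now at pos=8)
pos=9: emit NUM '3' (now at pos=10)
pos=11: emit STAR '*'
DONE. 6 tokens: [NUM, SEMI, NUM, STR, NUM, STAR]

Answer: NUM SEMI NUM STR NUM STAR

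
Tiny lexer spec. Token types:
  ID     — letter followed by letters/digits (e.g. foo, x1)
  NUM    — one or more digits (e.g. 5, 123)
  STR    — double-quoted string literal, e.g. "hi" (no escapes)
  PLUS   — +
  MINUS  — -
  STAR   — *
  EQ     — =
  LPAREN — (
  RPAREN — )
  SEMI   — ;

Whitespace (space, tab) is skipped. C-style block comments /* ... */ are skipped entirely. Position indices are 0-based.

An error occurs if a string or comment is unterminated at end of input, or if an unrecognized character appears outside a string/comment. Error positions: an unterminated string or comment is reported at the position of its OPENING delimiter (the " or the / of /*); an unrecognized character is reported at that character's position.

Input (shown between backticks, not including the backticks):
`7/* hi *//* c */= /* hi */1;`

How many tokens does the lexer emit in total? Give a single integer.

Answer: 4

Derivation:
pos=0: emit NUM '7' (now at pos=1)
pos=1: enter COMMENT mode (saw '/*')
exit COMMENT mode (now at pos=9)
pos=9: enter COMMENT mode (saw '/*')
exit COMMENT mode (now at pos=16)
pos=16: emit EQ '='
pos=18: enter COMMENT mode (saw '/*')
exit COMMENT mode (now at pos=26)
pos=26: emit NUM '1' (now at pos=27)
pos=27: emit SEMI ';'
DONE. 4 tokens: [NUM, EQ, NUM, SEMI]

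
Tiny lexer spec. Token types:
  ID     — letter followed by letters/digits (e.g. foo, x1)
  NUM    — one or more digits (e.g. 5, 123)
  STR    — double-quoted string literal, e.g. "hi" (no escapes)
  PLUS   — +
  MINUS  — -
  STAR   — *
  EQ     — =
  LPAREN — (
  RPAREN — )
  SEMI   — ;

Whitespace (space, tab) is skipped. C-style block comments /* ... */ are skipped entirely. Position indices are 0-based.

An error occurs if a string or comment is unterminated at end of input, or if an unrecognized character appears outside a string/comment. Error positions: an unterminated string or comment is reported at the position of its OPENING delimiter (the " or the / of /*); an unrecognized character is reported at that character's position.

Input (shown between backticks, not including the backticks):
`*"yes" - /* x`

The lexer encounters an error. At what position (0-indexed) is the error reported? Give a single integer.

pos=0: emit STAR '*'
pos=1: enter STRING mode
pos=1: emit STR "yes" (now at pos=6)
pos=7: emit MINUS '-'
pos=9: enter COMMENT mode (saw '/*')
pos=9: ERROR — unterminated comment (reached EOF)

Answer: 9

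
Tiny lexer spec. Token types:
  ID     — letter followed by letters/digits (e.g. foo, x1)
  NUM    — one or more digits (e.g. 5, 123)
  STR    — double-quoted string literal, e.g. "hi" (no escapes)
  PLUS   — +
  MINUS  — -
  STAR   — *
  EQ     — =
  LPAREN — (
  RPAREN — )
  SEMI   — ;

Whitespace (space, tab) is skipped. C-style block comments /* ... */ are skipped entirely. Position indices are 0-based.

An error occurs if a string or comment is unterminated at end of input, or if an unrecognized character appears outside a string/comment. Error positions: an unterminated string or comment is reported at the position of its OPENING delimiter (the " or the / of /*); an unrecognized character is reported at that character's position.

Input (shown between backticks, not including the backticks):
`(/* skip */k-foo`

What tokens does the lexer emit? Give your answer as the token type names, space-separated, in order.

Answer: LPAREN ID MINUS ID

Derivation:
pos=0: emit LPAREN '('
pos=1: enter COMMENT mode (saw '/*')
exit COMMENT mode (now at pos=11)
pos=11: emit ID 'k' (now at pos=12)
pos=12: emit MINUS '-'
pos=13: emit ID 'foo' (now at pos=16)
DONE. 4 tokens: [LPAREN, ID, MINUS, ID]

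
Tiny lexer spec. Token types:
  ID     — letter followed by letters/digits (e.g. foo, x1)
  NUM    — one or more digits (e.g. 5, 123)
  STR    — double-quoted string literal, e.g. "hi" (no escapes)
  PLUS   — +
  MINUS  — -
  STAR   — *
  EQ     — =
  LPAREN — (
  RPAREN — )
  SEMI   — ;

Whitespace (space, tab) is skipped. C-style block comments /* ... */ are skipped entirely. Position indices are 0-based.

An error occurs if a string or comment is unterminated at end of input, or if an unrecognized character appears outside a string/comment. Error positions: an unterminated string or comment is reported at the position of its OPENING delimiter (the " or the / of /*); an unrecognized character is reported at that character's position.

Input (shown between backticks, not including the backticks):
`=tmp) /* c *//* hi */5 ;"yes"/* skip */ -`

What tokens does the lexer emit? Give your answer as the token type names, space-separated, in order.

pos=0: emit EQ '='
pos=1: emit ID 'tmp' (now at pos=4)
pos=4: emit RPAREN ')'
pos=6: enter COMMENT mode (saw '/*')
exit COMMENT mode (now at pos=13)
pos=13: enter COMMENT mode (saw '/*')
exit COMMENT mode (now at pos=21)
pos=21: emit NUM '5' (now at pos=22)
pos=23: emit SEMI ';'
pos=24: enter STRING mode
pos=24: emit STR "yes" (now at pos=29)
pos=29: enter COMMENT mode (saw '/*')
exit COMMENT mode (now at pos=39)
pos=40: emit MINUS '-'
DONE. 7 tokens: [EQ, ID, RPAREN, NUM, SEMI, STR, MINUS]

Answer: EQ ID RPAREN NUM SEMI STR MINUS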